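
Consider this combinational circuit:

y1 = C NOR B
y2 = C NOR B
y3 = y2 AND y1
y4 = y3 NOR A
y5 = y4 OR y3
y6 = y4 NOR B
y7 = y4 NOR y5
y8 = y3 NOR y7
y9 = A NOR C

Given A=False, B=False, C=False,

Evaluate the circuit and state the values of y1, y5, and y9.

y1 = C NOR B = False NOR False = True
y2 = C NOR B = False NOR False = True
y3 = y2 AND y1 = True AND True = True
y4 = y3 NOR A = True NOR False = False
y5 = y4 OR y3 = False OR True = True
y9 = A NOR C = False NOR False = True

y1 = True, y5 = True, y9 = True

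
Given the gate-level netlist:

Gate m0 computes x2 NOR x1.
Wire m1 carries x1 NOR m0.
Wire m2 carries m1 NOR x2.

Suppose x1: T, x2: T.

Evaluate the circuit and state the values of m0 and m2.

m0 = F, m2 = F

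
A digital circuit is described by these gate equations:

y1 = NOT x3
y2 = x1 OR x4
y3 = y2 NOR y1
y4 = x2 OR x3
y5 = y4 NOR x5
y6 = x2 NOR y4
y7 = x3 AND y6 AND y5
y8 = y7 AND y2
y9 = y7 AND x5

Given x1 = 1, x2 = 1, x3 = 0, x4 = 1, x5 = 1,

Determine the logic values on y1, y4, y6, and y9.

y1 = NOT x3 = NOT 0 = 1
y4 = x2 OR x3 = 1 OR 0 = 1
y5 = y4 NOR x5 = 1 NOR 1 = 0
y6 = x2 NOR y4 = 1 NOR 1 = 0
y7 = x3 AND y6 AND y5 = 0 AND 0 AND 0 = 0
y9 = y7 AND x5 = 0 AND 1 = 0

y1 = 1; y4 = 1; y6 = 0; y9 = 0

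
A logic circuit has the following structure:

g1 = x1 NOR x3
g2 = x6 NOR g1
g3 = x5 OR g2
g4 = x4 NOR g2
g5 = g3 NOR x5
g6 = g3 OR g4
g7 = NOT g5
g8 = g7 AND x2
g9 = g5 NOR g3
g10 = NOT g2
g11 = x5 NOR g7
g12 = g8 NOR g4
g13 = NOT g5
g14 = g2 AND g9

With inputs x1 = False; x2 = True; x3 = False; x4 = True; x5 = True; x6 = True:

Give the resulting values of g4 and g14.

g1 = x1 NOR x3 = False NOR False = True
g2 = x6 NOR g1 = True NOR True = False
g3 = x5 OR g2 = True OR False = True
g4 = x4 NOR g2 = True NOR False = False
g5 = g3 NOR x5 = True NOR True = False
g9 = g5 NOR g3 = False NOR True = False
g14 = g2 AND g9 = False AND False = False

g4 = False  g14 = False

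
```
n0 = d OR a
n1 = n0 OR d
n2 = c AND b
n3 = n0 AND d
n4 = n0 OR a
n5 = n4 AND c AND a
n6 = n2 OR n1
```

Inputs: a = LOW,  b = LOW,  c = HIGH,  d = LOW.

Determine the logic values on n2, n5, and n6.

n2 = LOW, n5 = LOW, n6 = LOW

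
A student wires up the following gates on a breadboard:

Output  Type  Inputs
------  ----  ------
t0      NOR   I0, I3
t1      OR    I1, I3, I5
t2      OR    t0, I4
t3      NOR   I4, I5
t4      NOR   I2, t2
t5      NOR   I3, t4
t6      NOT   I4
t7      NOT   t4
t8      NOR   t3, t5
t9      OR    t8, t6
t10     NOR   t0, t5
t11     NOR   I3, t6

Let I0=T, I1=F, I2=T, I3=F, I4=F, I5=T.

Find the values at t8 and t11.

t8 = F, t11 = F

t0 = I0 NOR I3 = T NOR F = F
t2 = t0 OR I4 = F OR F = F
t3 = I4 NOR I5 = F NOR T = F
t4 = I2 NOR t2 = T NOR F = F
t5 = I3 NOR t4 = F NOR F = T
t6 = NOT I4 = NOT F = T
t8 = t3 NOR t5 = F NOR T = F
t11 = I3 NOR t6 = F NOR T = F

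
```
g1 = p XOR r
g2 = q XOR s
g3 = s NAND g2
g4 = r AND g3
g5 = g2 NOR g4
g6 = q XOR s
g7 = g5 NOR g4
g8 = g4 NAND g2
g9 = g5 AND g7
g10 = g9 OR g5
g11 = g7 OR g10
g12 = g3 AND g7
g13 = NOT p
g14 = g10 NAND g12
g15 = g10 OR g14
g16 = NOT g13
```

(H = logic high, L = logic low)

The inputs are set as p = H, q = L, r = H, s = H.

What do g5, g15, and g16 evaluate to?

g5 = L; g15 = H; g16 = H

g2 = q XOR s = L XOR H = H
g3 = s NAND g2 = H NAND H = L
g4 = r AND g3 = H AND L = L
g5 = g2 NOR g4 = H NOR L = L
g7 = g5 NOR g4 = L NOR L = H
g9 = g5 AND g7 = L AND H = L
g10 = g9 OR g5 = L OR L = L
g12 = g3 AND g7 = L AND H = L
g13 = NOT p = NOT H = L
g14 = g10 NAND g12 = L NAND L = H
g15 = g10 OR g14 = L OR H = H
g16 = NOT g13 = NOT L = H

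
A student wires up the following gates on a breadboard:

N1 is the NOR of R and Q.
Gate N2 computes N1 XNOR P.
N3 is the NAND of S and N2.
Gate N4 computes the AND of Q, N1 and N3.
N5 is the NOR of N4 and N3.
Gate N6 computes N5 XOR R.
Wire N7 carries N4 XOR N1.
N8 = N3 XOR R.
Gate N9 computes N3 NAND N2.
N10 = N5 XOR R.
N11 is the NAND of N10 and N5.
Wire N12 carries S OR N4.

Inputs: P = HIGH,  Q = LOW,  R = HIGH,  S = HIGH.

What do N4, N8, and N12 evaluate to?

N1 = R NOR Q = HIGH NOR LOW = LOW
N2 = N1 XNOR P = LOW XNOR HIGH = LOW
N3 = S NAND N2 = HIGH NAND LOW = HIGH
N4 = Q AND N1 AND N3 = LOW AND LOW AND HIGH = LOW
N8 = N3 XOR R = HIGH XOR HIGH = LOW
N12 = S OR N4 = HIGH OR LOW = HIGH

N4 = LOW; N8 = LOW; N12 = HIGH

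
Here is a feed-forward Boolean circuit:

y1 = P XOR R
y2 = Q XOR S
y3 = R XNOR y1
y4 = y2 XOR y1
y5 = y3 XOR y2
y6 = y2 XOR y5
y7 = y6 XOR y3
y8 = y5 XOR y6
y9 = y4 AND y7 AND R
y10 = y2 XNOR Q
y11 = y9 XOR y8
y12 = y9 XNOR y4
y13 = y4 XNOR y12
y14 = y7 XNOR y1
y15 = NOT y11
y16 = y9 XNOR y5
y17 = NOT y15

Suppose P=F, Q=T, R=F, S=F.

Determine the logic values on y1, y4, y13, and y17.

y1 = F  y4 = T  y13 = F  y17 = T

y1 = P XOR R = F XOR F = F
y2 = Q XOR S = T XOR F = T
y3 = R XNOR y1 = F XNOR F = T
y4 = y2 XOR y1 = T XOR F = T
y5 = y3 XOR y2 = T XOR T = F
y6 = y2 XOR y5 = T XOR F = T
y7 = y6 XOR y3 = T XOR T = F
y8 = y5 XOR y6 = F XOR T = T
y9 = y4 AND y7 AND R = T AND F AND F = F
y11 = y9 XOR y8 = F XOR T = T
y12 = y9 XNOR y4 = F XNOR T = F
y13 = y4 XNOR y12 = T XNOR F = F
y15 = NOT y11 = NOT T = F
y17 = NOT y15 = NOT F = T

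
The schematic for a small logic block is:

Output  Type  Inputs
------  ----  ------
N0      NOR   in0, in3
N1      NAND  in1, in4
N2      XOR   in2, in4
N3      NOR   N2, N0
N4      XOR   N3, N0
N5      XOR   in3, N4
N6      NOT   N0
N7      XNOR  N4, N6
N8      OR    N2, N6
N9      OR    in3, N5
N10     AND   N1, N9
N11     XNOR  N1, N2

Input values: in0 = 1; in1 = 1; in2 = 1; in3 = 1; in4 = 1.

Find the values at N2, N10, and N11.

N2 = 0  N10 = 0  N11 = 1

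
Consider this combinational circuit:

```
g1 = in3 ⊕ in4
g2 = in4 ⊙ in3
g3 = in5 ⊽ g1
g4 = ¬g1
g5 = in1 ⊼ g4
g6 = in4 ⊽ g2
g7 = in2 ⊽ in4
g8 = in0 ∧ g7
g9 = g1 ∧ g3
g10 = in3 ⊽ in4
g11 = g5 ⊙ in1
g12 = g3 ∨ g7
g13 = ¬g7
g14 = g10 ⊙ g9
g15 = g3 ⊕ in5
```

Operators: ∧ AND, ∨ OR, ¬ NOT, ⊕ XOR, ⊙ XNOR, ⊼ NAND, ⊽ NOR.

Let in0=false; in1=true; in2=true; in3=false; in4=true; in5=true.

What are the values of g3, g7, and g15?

g1 = in3 XOR in4 = false XOR true = true
g3 = in5 NOR g1 = true NOR true = false
g7 = in2 NOR in4 = true NOR true = false
g15 = g3 XOR in5 = false XOR true = true

g3 = false, g7 = false, g15 = true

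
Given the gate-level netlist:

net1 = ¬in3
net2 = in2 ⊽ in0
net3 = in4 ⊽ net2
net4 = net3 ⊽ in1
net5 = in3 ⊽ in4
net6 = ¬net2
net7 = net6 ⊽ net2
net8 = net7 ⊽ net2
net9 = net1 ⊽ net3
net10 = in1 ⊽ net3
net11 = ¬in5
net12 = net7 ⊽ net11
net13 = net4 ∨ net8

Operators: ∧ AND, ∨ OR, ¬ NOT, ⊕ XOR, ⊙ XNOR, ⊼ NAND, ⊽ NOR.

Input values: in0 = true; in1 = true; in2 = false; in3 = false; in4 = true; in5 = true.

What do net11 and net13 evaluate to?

net2 = in2 NOR in0 = false NOR true = false
net3 = in4 NOR net2 = true NOR false = false
net4 = net3 NOR in1 = false NOR true = false
net6 = NOT net2 = NOT false = true
net7 = net6 NOR net2 = true NOR false = false
net8 = net7 NOR net2 = false NOR false = true
net11 = NOT in5 = NOT true = false
net13 = net4 OR net8 = false OR true = true

net11 = false, net13 = true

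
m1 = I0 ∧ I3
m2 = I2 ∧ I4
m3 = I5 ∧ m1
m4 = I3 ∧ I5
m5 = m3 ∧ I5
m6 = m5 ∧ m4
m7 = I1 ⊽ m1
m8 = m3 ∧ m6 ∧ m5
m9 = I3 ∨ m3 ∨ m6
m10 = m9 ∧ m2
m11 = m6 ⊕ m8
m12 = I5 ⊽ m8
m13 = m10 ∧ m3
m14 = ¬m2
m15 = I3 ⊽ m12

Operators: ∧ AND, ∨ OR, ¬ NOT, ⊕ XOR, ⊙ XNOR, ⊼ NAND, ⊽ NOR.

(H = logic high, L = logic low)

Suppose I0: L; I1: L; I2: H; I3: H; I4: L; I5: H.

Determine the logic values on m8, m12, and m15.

m8 = L; m12 = L; m15 = L

m1 = I0 AND I3 = L AND H = L
m3 = I5 AND m1 = H AND L = L
m4 = I3 AND I5 = H AND H = H
m5 = m3 AND I5 = L AND H = L
m6 = m5 AND m4 = L AND H = L
m8 = m3 AND m6 AND m5 = L AND L AND L = L
m12 = I5 NOR m8 = H NOR L = L
m15 = I3 NOR m12 = H NOR L = L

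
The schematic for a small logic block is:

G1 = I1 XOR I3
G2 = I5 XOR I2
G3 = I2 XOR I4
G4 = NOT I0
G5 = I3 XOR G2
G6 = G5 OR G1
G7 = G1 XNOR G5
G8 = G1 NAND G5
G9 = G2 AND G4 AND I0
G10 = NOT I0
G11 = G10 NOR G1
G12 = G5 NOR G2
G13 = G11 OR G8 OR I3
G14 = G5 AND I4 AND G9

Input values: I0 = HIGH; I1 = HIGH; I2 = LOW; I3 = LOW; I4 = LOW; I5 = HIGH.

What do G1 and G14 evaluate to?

G1 = HIGH, G14 = LOW

G1 = I1 XOR I3 = HIGH XOR LOW = HIGH
G2 = I5 XOR I2 = HIGH XOR LOW = HIGH
G4 = NOT I0 = NOT HIGH = LOW
G5 = I3 XOR G2 = LOW XOR HIGH = HIGH
G9 = G2 AND G4 AND I0 = HIGH AND LOW AND HIGH = LOW
G14 = G5 AND I4 AND G9 = HIGH AND LOW AND LOW = LOW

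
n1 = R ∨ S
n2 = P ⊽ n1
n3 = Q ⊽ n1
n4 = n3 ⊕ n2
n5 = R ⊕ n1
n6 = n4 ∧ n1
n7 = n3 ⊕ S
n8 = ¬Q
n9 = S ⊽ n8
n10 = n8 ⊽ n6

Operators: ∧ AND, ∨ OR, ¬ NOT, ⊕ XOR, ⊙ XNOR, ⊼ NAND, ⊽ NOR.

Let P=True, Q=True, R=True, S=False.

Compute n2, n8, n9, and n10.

n2 = False; n8 = False; n9 = True; n10 = True

n1 = R OR S = True OR False = True
n2 = P NOR n1 = True NOR True = False
n3 = Q NOR n1 = True NOR True = False
n4 = n3 XOR n2 = False XOR False = False
n6 = n4 AND n1 = False AND True = False
n8 = NOT Q = NOT True = False
n9 = S NOR n8 = False NOR False = True
n10 = n8 NOR n6 = False NOR False = True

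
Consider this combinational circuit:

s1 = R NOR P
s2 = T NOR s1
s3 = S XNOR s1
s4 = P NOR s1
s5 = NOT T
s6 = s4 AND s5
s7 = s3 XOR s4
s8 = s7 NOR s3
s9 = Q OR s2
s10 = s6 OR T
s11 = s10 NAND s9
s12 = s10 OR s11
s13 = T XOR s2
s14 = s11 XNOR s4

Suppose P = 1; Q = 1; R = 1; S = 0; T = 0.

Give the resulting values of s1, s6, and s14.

s1 = R NOR P = 1 NOR 1 = 0
s2 = T NOR s1 = 0 NOR 0 = 1
s4 = P NOR s1 = 1 NOR 0 = 0
s5 = NOT T = NOT 0 = 1
s6 = s4 AND s5 = 0 AND 1 = 0
s9 = Q OR s2 = 1 OR 1 = 1
s10 = s6 OR T = 0 OR 0 = 0
s11 = s10 NAND s9 = 0 NAND 1 = 1
s14 = s11 XNOR s4 = 1 XNOR 0 = 0

s1 = 0; s6 = 0; s14 = 0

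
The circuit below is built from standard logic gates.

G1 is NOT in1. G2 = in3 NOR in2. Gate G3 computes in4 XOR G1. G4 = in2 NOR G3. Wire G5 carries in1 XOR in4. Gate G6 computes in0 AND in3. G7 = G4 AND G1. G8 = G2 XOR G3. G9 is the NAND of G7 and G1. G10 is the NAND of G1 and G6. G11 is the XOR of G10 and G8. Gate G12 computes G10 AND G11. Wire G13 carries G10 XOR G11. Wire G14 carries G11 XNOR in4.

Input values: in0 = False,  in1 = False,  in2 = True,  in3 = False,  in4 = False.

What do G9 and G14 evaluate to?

G9 = True; G14 = True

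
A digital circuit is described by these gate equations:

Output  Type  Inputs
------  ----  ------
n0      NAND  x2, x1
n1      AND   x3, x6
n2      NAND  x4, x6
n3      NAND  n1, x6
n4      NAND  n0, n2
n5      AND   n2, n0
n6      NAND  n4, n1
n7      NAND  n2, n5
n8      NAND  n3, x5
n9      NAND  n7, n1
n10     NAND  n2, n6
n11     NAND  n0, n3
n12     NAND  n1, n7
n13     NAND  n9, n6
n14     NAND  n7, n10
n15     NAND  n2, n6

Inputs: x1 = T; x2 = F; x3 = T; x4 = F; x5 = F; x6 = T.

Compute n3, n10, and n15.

n0 = x2 NAND x1 = F NAND T = T
n1 = x3 AND x6 = T AND T = T
n2 = x4 NAND x6 = F NAND T = T
n3 = n1 NAND x6 = T NAND T = F
n4 = n0 NAND n2 = T NAND T = F
n6 = n4 NAND n1 = F NAND T = T
n10 = n2 NAND n6 = T NAND T = F
n15 = n2 NAND n6 = T NAND T = F

n3 = F, n10 = F, n15 = F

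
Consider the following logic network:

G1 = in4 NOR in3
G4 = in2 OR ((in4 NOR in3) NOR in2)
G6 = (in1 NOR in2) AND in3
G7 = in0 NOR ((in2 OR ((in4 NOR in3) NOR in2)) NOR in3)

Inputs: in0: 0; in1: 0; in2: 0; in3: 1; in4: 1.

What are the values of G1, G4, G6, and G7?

G1 = 1 NOR 1 = 0
G4 = 0 OR ((1 NOR 1) NOR 0) = 1
G6 = (0 NOR 0) AND 1 = 1
G7 = 0 NOR ((0 OR ((1 NOR 1) NOR 0)) NOR 1) = 1

G1 = 0, G4 = 1, G6 = 1, G7 = 1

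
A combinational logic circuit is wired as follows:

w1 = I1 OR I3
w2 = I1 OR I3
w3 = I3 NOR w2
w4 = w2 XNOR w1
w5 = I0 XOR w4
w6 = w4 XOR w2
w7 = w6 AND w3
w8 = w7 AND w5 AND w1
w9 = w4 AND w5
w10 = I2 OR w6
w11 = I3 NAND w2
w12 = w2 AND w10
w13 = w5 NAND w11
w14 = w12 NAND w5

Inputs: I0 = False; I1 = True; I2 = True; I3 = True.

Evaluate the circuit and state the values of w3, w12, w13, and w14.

w3 = False, w12 = True, w13 = True, w14 = False

w1 = I1 OR I3 = True OR True = True
w2 = I1 OR I3 = True OR True = True
w3 = I3 NOR w2 = True NOR True = False
w4 = w2 XNOR w1 = True XNOR True = True
w5 = I0 XOR w4 = False XOR True = True
w6 = w4 XOR w2 = True XOR True = False
w10 = I2 OR w6 = True OR False = True
w11 = I3 NAND w2 = True NAND True = False
w12 = w2 AND w10 = True AND True = True
w13 = w5 NAND w11 = True NAND False = True
w14 = w12 NAND w5 = True NAND True = False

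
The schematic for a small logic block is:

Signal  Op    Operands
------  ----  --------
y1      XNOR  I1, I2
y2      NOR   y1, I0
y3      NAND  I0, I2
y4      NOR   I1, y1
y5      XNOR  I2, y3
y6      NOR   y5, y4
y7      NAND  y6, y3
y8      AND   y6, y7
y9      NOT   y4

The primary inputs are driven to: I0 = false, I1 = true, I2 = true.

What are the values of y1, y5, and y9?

y1 = true, y5 = true, y9 = true

y1 = I1 XNOR I2 = true XNOR true = true
y3 = I0 NAND I2 = false NAND true = true
y4 = I1 NOR y1 = true NOR true = false
y5 = I2 XNOR y3 = true XNOR true = true
y9 = NOT y4 = NOT false = true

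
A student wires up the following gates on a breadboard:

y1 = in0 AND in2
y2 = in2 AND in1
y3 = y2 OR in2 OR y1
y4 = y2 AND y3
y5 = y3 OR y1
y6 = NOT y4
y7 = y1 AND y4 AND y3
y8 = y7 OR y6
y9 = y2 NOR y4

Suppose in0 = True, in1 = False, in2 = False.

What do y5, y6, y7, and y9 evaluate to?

y5 = False, y6 = True, y7 = False, y9 = True

y1 = in0 AND in2 = True AND False = False
y2 = in2 AND in1 = False AND False = False
y3 = y2 OR in2 OR y1 = False OR False OR False = False
y4 = y2 AND y3 = False AND False = False
y5 = y3 OR y1 = False OR False = False
y6 = NOT y4 = NOT False = True
y7 = y1 AND y4 AND y3 = False AND False AND False = False
y9 = y2 NOR y4 = False NOR False = True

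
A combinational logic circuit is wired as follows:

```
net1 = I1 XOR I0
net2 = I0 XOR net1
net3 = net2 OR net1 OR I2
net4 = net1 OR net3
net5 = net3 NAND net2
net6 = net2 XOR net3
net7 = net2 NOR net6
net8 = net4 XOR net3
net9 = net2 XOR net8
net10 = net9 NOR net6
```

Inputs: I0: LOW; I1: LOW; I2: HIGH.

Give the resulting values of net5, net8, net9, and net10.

net5 = HIGH, net8 = LOW, net9 = LOW, net10 = LOW

net1 = I1 XOR I0 = LOW XOR LOW = LOW
net2 = I0 XOR net1 = LOW XOR LOW = LOW
net3 = net2 OR net1 OR I2 = LOW OR LOW OR HIGH = HIGH
net4 = net1 OR net3 = LOW OR HIGH = HIGH
net5 = net3 NAND net2 = HIGH NAND LOW = HIGH
net6 = net2 XOR net3 = LOW XOR HIGH = HIGH
net8 = net4 XOR net3 = HIGH XOR HIGH = LOW
net9 = net2 XOR net8 = LOW XOR LOW = LOW
net10 = net9 NOR net6 = LOW NOR HIGH = LOW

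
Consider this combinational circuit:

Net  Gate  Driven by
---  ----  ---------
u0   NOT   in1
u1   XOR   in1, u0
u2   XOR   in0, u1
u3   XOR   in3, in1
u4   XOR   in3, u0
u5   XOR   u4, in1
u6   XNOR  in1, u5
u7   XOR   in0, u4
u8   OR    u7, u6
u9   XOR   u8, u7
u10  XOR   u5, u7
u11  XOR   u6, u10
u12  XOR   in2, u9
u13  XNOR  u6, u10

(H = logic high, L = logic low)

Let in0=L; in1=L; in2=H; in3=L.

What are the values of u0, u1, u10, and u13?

u0 = NOT in1 = NOT L = H
u1 = in1 XOR u0 = L XOR H = H
u4 = in3 XOR u0 = L XOR H = H
u5 = u4 XOR in1 = H XOR L = H
u6 = in1 XNOR u5 = L XNOR H = L
u7 = in0 XOR u4 = L XOR H = H
u10 = u5 XOR u7 = H XOR H = L
u13 = u6 XNOR u10 = L XNOR L = H

u0 = H, u1 = H, u10 = L, u13 = H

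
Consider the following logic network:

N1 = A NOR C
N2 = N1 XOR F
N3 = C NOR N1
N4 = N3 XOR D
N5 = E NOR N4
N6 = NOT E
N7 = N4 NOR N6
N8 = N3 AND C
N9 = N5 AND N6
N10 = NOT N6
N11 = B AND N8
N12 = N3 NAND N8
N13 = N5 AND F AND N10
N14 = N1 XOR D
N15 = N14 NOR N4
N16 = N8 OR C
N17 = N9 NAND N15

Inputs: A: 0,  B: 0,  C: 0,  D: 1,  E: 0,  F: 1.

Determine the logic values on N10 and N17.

N1 = A NOR C = 0 NOR 0 = 1
N3 = C NOR N1 = 0 NOR 1 = 0
N4 = N3 XOR D = 0 XOR 1 = 1
N5 = E NOR N4 = 0 NOR 1 = 0
N6 = NOT E = NOT 0 = 1
N9 = N5 AND N6 = 0 AND 1 = 0
N10 = NOT N6 = NOT 1 = 0
N14 = N1 XOR D = 1 XOR 1 = 0
N15 = N14 NOR N4 = 0 NOR 1 = 0
N17 = N9 NAND N15 = 0 NAND 0 = 1

N10 = 0, N17 = 1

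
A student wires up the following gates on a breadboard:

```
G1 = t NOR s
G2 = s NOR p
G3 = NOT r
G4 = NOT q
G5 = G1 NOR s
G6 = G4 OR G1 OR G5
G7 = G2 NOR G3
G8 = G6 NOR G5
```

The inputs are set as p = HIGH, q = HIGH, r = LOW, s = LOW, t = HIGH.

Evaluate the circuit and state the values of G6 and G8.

G1 = t NOR s = HIGH NOR LOW = LOW
G4 = NOT q = NOT HIGH = LOW
G5 = G1 NOR s = LOW NOR LOW = HIGH
G6 = G4 OR G1 OR G5 = LOW OR LOW OR HIGH = HIGH
G8 = G6 NOR G5 = HIGH NOR HIGH = LOW

G6 = HIGH, G8 = LOW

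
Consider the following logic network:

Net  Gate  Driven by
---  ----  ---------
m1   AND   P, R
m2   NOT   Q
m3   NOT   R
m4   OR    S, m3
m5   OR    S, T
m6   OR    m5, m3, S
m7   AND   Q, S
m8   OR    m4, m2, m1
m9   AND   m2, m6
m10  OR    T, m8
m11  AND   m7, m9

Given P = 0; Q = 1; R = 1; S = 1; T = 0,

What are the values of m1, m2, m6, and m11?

m1 = P AND R = 0 AND 1 = 0
m2 = NOT Q = NOT 1 = 0
m3 = NOT R = NOT 1 = 0
m5 = S OR T = 1 OR 0 = 1
m6 = m5 OR m3 OR S = 1 OR 0 OR 1 = 1
m7 = Q AND S = 1 AND 1 = 1
m9 = m2 AND m6 = 0 AND 1 = 0
m11 = m7 AND m9 = 1 AND 0 = 0

m1 = 0; m2 = 0; m6 = 1; m11 = 0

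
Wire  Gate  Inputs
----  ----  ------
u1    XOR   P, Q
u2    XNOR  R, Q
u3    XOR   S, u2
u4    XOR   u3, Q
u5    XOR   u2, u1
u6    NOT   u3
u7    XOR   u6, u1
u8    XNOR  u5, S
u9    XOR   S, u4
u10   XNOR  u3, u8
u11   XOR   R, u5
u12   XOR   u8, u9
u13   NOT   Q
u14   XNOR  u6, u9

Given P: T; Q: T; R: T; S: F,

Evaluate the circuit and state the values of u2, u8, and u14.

u1 = P XOR Q = T XOR T = F
u2 = R XNOR Q = T XNOR T = T
u3 = S XOR u2 = F XOR T = T
u4 = u3 XOR Q = T XOR T = F
u5 = u2 XOR u1 = T XOR F = T
u6 = NOT u3 = NOT T = F
u8 = u5 XNOR S = T XNOR F = F
u9 = S XOR u4 = F XOR F = F
u14 = u6 XNOR u9 = F XNOR F = T

u2 = T  u8 = F  u14 = T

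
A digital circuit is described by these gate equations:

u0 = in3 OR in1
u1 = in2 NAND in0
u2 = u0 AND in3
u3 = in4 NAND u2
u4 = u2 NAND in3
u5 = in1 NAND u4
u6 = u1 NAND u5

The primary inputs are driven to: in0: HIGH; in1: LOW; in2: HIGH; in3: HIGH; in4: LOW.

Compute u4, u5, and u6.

u4 = LOW; u5 = HIGH; u6 = HIGH

u0 = in3 OR in1 = HIGH OR LOW = HIGH
u1 = in2 NAND in0 = HIGH NAND HIGH = LOW
u2 = u0 AND in3 = HIGH AND HIGH = HIGH
u4 = u2 NAND in3 = HIGH NAND HIGH = LOW
u5 = in1 NAND u4 = LOW NAND LOW = HIGH
u6 = u1 NAND u5 = LOW NAND HIGH = HIGH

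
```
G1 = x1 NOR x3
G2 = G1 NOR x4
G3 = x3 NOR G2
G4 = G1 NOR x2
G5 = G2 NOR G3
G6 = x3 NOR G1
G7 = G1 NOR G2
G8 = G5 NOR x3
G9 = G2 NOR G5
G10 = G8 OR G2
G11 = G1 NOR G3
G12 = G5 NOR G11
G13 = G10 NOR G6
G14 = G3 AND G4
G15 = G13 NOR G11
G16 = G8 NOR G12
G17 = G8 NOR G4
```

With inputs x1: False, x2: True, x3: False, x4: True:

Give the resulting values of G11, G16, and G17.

G1 = x1 NOR x3 = False NOR False = True
G2 = G1 NOR x4 = True NOR True = False
G3 = x3 NOR G2 = False NOR False = True
G4 = G1 NOR x2 = True NOR True = False
G5 = G2 NOR G3 = False NOR True = False
G8 = G5 NOR x3 = False NOR False = True
G11 = G1 NOR G3 = True NOR True = False
G12 = G5 NOR G11 = False NOR False = True
G16 = G8 NOR G12 = True NOR True = False
G17 = G8 NOR G4 = True NOR False = False

G11 = False  G16 = False  G17 = False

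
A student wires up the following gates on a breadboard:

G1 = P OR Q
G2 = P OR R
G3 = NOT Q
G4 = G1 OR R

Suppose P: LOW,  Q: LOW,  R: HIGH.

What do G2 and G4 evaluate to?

G2 = HIGH, G4 = HIGH

G1 = P OR Q = LOW OR LOW = LOW
G2 = P OR R = LOW OR HIGH = HIGH
G4 = G1 OR R = LOW OR HIGH = HIGH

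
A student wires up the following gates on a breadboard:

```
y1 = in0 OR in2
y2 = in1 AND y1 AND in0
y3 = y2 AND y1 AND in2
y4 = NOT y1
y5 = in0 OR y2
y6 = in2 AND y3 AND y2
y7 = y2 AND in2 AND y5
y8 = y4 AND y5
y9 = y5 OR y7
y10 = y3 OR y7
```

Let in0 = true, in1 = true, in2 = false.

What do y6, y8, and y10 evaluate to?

y6 = false; y8 = false; y10 = false

y1 = in0 OR in2 = true OR false = true
y2 = in1 AND y1 AND in0 = true AND true AND true = true
y3 = y2 AND y1 AND in2 = true AND true AND false = false
y4 = NOT y1 = NOT true = false
y5 = in0 OR y2 = true OR true = true
y6 = in2 AND y3 AND y2 = false AND false AND true = false
y7 = y2 AND in2 AND y5 = true AND false AND true = false
y8 = y4 AND y5 = false AND true = false
y10 = y3 OR y7 = false OR false = false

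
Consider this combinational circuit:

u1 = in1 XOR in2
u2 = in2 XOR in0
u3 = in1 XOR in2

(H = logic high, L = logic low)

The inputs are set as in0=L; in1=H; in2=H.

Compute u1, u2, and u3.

u1 = in1 XOR in2 = H XOR H = L
u2 = in2 XOR in0 = H XOR L = H
u3 = in1 XOR in2 = H XOR H = L

u1 = L, u2 = H, u3 = L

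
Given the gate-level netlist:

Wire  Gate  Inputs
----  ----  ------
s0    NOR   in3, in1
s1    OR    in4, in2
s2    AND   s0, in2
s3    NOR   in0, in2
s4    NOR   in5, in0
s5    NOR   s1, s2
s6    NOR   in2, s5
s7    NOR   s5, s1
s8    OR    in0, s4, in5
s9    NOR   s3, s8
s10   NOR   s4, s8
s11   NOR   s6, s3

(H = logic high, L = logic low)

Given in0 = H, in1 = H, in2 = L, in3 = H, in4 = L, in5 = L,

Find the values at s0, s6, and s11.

s0 = in3 NOR in1 = H NOR H = L
s1 = in4 OR in2 = L OR L = L
s2 = s0 AND in2 = L AND L = L
s3 = in0 NOR in2 = H NOR L = L
s5 = s1 NOR s2 = L NOR L = H
s6 = in2 NOR s5 = L NOR H = L
s11 = s6 NOR s3 = L NOR L = H

s0 = L, s6 = L, s11 = H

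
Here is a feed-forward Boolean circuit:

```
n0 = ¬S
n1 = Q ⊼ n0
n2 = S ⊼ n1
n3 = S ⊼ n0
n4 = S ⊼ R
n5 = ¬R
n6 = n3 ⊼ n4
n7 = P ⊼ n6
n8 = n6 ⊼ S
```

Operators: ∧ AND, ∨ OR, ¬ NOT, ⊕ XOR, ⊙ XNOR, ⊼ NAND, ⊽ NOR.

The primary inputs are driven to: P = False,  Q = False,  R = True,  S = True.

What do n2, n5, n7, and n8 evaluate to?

n0 = NOT S = NOT True = False
n1 = Q NAND n0 = False NAND False = True
n2 = S NAND n1 = True NAND True = False
n3 = S NAND n0 = True NAND False = True
n4 = S NAND R = True NAND True = False
n5 = NOT R = NOT True = False
n6 = n3 NAND n4 = True NAND False = True
n7 = P NAND n6 = False NAND True = True
n8 = n6 NAND S = True NAND True = False

n2 = False  n5 = False  n7 = True  n8 = False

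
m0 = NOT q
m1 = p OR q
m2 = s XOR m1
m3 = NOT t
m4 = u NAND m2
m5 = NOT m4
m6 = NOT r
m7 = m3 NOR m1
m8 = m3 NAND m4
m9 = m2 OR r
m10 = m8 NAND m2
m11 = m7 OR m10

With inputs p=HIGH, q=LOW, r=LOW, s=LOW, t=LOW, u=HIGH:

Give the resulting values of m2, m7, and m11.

m1 = p OR q = HIGH OR LOW = HIGH
m2 = s XOR m1 = LOW XOR HIGH = HIGH
m3 = NOT t = NOT LOW = HIGH
m4 = u NAND m2 = HIGH NAND HIGH = LOW
m7 = m3 NOR m1 = HIGH NOR HIGH = LOW
m8 = m3 NAND m4 = HIGH NAND LOW = HIGH
m10 = m8 NAND m2 = HIGH NAND HIGH = LOW
m11 = m7 OR m10 = LOW OR LOW = LOW

m2 = HIGH  m7 = LOW  m11 = LOW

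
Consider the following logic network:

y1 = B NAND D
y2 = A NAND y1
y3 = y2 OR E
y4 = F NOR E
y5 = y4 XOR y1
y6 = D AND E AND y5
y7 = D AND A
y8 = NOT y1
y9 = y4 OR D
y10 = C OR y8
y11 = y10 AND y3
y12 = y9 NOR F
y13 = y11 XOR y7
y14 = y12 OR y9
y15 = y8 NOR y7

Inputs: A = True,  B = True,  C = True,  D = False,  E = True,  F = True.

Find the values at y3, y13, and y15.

y1 = B NAND D = True NAND False = True
y2 = A NAND y1 = True NAND True = False
y3 = y2 OR E = False OR True = True
y7 = D AND A = False AND True = False
y8 = NOT y1 = NOT True = False
y10 = C OR y8 = True OR False = True
y11 = y10 AND y3 = True AND True = True
y13 = y11 XOR y7 = True XOR False = True
y15 = y8 NOR y7 = False NOR False = True

y3 = True, y13 = True, y15 = True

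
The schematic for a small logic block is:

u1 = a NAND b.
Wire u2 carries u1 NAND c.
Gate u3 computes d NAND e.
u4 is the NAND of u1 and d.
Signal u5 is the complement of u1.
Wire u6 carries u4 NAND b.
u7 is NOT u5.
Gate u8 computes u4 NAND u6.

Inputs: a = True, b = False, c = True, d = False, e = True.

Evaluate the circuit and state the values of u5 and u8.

u5 = False, u8 = False

u1 = a NAND b = True NAND False = True
u4 = u1 NAND d = True NAND False = True
u5 = NOT u1 = NOT True = False
u6 = u4 NAND b = True NAND False = True
u8 = u4 NAND u6 = True NAND True = False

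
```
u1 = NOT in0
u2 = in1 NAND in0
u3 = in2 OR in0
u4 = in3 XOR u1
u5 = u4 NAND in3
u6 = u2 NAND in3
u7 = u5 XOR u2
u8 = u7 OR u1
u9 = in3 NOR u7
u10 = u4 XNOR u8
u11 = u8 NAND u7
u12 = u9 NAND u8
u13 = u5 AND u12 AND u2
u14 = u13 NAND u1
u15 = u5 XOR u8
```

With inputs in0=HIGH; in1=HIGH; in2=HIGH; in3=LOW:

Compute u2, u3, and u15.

u2 = LOW, u3 = HIGH, u15 = LOW

u1 = NOT in0 = NOT HIGH = LOW
u2 = in1 NAND in0 = HIGH NAND HIGH = LOW
u3 = in2 OR in0 = HIGH OR HIGH = HIGH
u4 = in3 XOR u1 = LOW XOR LOW = LOW
u5 = u4 NAND in3 = LOW NAND LOW = HIGH
u7 = u5 XOR u2 = HIGH XOR LOW = HIGH
u8 = u7 OR u1 = HIGH OR LOW = HIGH
u15 = u5 XOR u8 = HIGH XOR HIGH = LOW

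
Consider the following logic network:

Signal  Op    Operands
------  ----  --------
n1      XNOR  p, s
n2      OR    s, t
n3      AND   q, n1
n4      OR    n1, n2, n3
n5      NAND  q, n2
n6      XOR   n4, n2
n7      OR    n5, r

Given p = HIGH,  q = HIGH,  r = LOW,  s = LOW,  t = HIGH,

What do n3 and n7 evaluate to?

n3 = LOW, n7 = LOW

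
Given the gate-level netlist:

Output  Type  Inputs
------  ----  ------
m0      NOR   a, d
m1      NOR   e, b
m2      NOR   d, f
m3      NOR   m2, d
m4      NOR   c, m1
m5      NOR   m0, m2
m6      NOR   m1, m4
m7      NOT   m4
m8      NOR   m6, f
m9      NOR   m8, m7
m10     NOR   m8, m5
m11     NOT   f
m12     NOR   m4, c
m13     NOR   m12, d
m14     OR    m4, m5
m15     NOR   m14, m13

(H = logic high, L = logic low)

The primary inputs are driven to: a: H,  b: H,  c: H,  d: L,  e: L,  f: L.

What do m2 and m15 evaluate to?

m2 = H, m15 = L

m0 = a NOR d = H NOR L = L
m1 = e NOR b = L NOR H = L
m2 = d NOR f = L NOR L = H
m4 = c NOR m1 = H NOR L = L
m5 = m0 NOR m2 = L NOR H = L
m12 = m4 NOR c = L NOR H = L
m13 = m12 NOR d = L NOR L = H
m14 = m4 OR m5 = L OR L = L
m15 = m14 NOR m13 = L NOR H = L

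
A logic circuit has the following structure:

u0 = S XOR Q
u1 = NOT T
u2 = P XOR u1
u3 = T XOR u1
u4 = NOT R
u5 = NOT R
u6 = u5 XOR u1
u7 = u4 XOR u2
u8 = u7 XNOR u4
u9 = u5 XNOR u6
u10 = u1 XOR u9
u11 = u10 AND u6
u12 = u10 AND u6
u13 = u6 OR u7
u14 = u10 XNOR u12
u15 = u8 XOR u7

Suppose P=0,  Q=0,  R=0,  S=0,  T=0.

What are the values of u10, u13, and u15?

u10 = 1  u13 = 0  u15 = 0

u1 = NOT T = NOT 0 = 1
u2 = P XOR u1 = 0 XOR 1 = 1
u4 = NOT R = NOT 0 = 1
u5 = NOT R = NOT 0 = 1
u6 = u5 XOR u1 = 1 XOR 1 = 0
u7 = u4 XOR u2 = 1 XOR 1 = 0
u8 = u7 XNOR u4 = 0 XNOR 1 = 0
u9 = u5 XNOR u6 = 1 XNOR 0 = 0
u10 = u1 XOR u9 = 1 XOR 0 = 1
u13 = u6 OR u7 = 0 OR 0 = 0
u15 = u8 XOR u7 = 0 XOR 0 = 0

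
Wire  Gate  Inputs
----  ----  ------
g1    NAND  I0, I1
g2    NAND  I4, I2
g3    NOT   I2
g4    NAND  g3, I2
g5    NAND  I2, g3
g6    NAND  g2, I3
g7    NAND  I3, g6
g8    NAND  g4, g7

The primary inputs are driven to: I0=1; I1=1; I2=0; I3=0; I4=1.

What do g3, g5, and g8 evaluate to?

g2 = I4 NAND I2 = 1 NAND 0 = 1
g3 = NOT I2 = NOT 0 = 1
g4 = g3 NAND I2 = 1 NAND 0 = 1
g5 = I2 NAND g3 = 0 NAND 1 = 1
g6 = g2 NAND I3 = 1 NAND 0 = 1
g7 = I3 NAND g6 = 0 NAND 1 = 1
g8 = g4 NAND g7 = 1 NAND 1 = 0

g3 = 1, g5 = 1, g8 = 0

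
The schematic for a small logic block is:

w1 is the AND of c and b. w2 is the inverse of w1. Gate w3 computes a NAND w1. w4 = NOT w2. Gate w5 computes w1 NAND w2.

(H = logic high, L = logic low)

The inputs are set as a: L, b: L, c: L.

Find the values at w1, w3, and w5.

w1 = c AND b = L AND L = L
w2 = NOT w1 = NOT L = H
w3 = a NAND w1 = L NAND L = H
w5 = w1 NAND w2 = L NAND H = H

w1 = L; w3 = H; w5 = H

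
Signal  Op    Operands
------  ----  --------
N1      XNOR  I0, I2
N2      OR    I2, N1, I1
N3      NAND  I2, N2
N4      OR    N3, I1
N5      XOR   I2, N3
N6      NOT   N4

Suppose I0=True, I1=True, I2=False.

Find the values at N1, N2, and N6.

N1 = False  N2 = True  N6 = False

N1 = I0 XNOR I2 = True XNOR False = False
N2 = I2 OR N1 OR I1 = False OR False OR True = True
N3 = I2 NAND N2 = False NAND True = True
N4 = N3 OR I1 = True OR True = True
N6 = NOT N4 = NOT True = False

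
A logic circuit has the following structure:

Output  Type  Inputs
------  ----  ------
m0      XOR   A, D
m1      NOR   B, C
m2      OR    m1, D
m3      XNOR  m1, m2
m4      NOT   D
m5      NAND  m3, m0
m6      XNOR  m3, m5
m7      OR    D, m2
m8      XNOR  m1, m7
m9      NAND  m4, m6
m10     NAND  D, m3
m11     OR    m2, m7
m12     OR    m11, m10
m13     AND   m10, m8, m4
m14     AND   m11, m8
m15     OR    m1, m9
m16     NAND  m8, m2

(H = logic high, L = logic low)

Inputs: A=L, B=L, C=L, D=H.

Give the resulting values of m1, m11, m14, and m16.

m1 = H, m11 = H, m14 = H, m16 = L

m1 = B NOR C = L NOR L = H
m2 = m1 OR D = H OR H = H
m7 = D OR m2 = H OR H = H
m8 = m1 XNOR m7 = H XNOR H = H
m11 = m2 OR m7 = H OR H = H
m14 = m11 AND m8 = H AND H = H
m16 = m8 NAND m2 = H NAND H = L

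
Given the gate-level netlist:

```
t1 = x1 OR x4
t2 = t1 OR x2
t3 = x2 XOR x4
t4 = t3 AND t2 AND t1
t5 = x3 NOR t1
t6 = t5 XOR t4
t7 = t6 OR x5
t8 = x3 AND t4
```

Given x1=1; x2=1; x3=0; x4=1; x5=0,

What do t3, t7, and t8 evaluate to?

t1 = x1 OR x4 = 1 OR 1 = 1
t2 = t1 OR x2 = 1 OR 1 = 1
t3 = x2 XOR x4 = 1 XOR 1 = 0
t4 = t3 AND t2 AND t1 = 0 AND 1 AND 1 = 0
t5 = x3 NOR t1 = 0 NOR 1 = 0
t6 = t5 XOR t4 = 0 XOR 0 = 0
t7 = t6 OR x5 = 0 OR 0 = 0
t8 = x3 AND t4 = 0 AND 0 = 0

t3 = 0  t7 = 0  t8 = 0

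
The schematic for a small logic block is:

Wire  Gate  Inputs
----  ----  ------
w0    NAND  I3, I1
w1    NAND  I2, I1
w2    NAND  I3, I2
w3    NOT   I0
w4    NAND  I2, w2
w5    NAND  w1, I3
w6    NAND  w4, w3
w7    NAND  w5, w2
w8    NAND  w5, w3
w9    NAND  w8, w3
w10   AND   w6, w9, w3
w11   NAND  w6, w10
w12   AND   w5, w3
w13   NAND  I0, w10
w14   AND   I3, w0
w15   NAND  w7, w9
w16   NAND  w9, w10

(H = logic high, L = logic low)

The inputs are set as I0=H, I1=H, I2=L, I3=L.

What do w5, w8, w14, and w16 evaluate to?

w5 = H, w8 = H, w14 = L, w16 = H

w0 = I3 NAND I1 = L NAND H = H
w1 = I2 NAND I1 = L NAND H = H
w2 = I3 NAND I2 = L NAND L = H
w3 = NOT I0 = NOT H = L
w4 = I2 NAND w2 = L NAND H = H
w5 = w1 NAND I3 = H NAND L = H
w6 = w4 NAND w3 = H NAND L = H
w8 = w5 NAND w3 = H NAND L = H
w9 = w8 NAND w3 = H NAND L = H
w10 = w6 AND w9 AND w3 = H AND H AND L = L
w14 = I3 AND w0 = L AND H = L
w16 = w9 NAND w10 = H NAND L = H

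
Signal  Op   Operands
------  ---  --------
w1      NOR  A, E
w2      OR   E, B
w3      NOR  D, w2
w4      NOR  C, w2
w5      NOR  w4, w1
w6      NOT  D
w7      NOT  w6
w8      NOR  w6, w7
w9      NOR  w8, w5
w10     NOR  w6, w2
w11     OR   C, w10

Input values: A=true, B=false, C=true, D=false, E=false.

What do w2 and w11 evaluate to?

w2 = false, w11 = true

w2 = E OR B = false OR false = false
w6 = NOT D = NOT false = true
w10 = w6 NOR w2 = true NOR false = false
w11 = C OR w10 = true OR false = true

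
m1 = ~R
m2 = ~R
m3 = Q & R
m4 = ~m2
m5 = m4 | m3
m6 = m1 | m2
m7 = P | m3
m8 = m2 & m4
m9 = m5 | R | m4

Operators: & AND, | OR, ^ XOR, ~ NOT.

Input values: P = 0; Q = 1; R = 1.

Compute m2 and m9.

m2 = 0, m9 = 1

m2 = NOT R = NOT 1 = 0
m3 = Q AND R = 1 AND 1 = 1
m4 = NOT m2 = NOT 0 = 1
m5 = m4 OR m3 = 1 OR 1 = 1
m9 = m5 OR R OR m4 = 1 OR 1 OR 1 = 1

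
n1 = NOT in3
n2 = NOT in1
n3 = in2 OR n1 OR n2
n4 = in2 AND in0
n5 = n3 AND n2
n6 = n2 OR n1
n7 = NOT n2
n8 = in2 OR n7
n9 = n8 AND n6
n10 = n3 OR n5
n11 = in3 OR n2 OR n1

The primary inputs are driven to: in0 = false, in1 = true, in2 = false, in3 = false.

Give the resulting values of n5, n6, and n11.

n1 = NOT in3 = NOT false = true
n2 = NOT in1 = NOT true = false
n3 = in2 OR n1 OR n2 = false OR true OR false = true
n5 = n3 AND n2 = true AND false = false
n6 = n2 OR n1 = false OR true = true
n11 = in3 OR n2 OR n1 = false OR false OR true = true

n5 = false; n6 = true; n11 = true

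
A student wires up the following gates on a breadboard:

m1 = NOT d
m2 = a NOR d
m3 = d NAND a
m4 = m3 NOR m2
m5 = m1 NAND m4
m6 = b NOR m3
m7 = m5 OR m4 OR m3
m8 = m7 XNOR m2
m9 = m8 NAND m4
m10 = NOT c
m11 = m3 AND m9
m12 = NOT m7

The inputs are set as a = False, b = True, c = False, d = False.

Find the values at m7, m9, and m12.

m7 = True, m9 = True, m12 = False

m1 = NOT d = NOT False = True
m2 = a NOR d = False NOR False = True
m3 = d NAND a = False NAND False = True
m4 = m3 NOR m2 = True NOR True = False
m5 = m1 NAND m4 = True NAND False = True
m7 = m5 OR m4 OR m3 = True OR False OR True = True
m8 = m7 XNOR m2 = True XNOR True = True
m9 = m8 NAND m4 = True NAND False = True
m12 = NOT m7 = NOT True = False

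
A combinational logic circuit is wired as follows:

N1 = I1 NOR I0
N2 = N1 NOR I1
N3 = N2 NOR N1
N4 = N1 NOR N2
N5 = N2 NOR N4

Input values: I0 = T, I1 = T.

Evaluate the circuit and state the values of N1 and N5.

N1 = F, N5 = F

N1 = I1 NOR I0 = T NOR T = F
N2 = N1 NOR I1 = F NOR T = F
N4 = N1 NOR N2 = F NOR F = T
N5 = N2 NOR N4 = F NOR T = F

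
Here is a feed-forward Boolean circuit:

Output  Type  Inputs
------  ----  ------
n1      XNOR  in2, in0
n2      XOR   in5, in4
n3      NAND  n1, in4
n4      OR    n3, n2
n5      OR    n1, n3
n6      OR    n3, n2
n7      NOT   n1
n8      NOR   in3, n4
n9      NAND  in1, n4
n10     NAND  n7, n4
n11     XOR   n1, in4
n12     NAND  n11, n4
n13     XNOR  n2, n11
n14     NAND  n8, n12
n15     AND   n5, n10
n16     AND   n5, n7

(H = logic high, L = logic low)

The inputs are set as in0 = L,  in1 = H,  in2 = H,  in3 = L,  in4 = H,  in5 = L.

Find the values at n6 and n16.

n1 = in2 XNOR in0 = H XNOR L = L
n2 = in5 XOR in4 = L XOR H = H
n3 = n1 NAND in4 = L NAND H = H
n5 = n1 OR n3 = L OR H = H
n6 = n3 OR n2 = H OR H = H
n7 = NOT n1 = NOT L = H
n16 = n5 AND n7 = H AND H = H

n6 = H, n16 = H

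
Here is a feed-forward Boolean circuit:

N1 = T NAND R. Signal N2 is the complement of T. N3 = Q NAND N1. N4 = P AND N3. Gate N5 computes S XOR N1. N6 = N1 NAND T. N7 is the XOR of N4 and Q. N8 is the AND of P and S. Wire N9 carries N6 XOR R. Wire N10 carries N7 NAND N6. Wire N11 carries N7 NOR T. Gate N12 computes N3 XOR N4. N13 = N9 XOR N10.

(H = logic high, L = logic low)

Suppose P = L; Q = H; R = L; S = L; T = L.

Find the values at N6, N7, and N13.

N6 = H, N7 = H, N13 = H

N1 = T NAND R = L NAND L = H
N3 = Q NAND N1 = H NAND H = L
N4 = P AND N3 = L AND L = L
N6 = N1 NAND T = H NAND L = H
N7 = N4 XOR Q = L XOR H = H
N9 = N6 XOR R = H XOR L = H
N10 = N7 NAND N6 = H NAND H = L
N13 = N9 XOR N10 = H XOR L = H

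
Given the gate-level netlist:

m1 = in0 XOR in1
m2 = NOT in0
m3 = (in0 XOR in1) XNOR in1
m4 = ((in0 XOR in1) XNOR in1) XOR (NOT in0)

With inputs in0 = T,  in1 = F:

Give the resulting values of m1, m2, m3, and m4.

m1 = T, m2 = F, m3 = F, m4 = F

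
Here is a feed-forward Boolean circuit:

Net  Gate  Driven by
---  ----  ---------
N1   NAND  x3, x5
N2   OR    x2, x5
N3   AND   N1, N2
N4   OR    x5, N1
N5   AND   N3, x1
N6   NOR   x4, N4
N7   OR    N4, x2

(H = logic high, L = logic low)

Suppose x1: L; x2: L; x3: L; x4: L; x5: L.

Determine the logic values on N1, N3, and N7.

N1 = H, N3 = L, N7 = H

N1 = x3 NAND x5 = L NAND L = H
N2 = x2 OR x5 = L OR L = L
N3 = N1 AND N2 = H AND L = L
N4 = x5 OR N1 = L OR H = H
N7 = N4 OR x2 = H OR L = H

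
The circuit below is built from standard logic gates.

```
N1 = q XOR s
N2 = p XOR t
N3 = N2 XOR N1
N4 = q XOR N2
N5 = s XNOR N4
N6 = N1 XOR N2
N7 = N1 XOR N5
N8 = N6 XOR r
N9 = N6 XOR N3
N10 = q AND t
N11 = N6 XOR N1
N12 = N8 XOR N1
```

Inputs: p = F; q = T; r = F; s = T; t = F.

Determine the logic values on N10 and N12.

N10 = F  N12 = F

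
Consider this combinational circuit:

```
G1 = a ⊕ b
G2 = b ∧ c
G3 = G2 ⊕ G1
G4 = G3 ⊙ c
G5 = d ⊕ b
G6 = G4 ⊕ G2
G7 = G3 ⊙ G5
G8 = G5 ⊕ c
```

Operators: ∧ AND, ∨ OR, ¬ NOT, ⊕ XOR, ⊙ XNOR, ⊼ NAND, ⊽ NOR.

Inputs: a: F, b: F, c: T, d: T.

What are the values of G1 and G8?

G1 = F; G8 = F

G1 = a XOR b = F XOR F = F
G5 = d XOR b = T XOR F = T
G8 = G5 XOR c = T XOR T = F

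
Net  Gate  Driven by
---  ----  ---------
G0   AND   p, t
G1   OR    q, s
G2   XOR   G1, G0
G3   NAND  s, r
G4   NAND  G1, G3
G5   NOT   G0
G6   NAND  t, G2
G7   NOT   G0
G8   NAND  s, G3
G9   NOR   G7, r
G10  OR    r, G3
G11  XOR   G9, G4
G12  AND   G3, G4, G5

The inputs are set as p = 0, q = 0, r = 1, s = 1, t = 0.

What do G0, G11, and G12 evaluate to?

G0 = 0, G11 = 1, G12 = 0

G0 = p AND t = 0 AND 0 = 0
G1 = q OR s = 0 OR 1 = 1
G3 = s NAND r = 1 NAND 1 = 0
G4 = G1 NAND G3 = 1 NAND 0 = 1
G5 = NOT G0 = NOT 0 = 1
G7 = NOT G0 = NOT 0 = 1
G9 = G7 NOR r = 1 NOR 1 = 0
G11 = G9 XOR G4 = 0 XOR 1 = 1
G12 = G3 AND G4 AND G5 = 0 AND 1 AND 1 = 0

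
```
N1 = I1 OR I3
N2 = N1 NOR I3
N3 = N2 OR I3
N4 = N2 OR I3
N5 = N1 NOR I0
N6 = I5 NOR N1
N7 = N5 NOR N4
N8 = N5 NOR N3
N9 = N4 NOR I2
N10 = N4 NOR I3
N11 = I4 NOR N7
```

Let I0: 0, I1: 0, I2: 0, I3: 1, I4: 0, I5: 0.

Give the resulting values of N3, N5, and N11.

N3 = 1; N5 = 0; N11 = 1

N1 = I1 OR I3 = 0 OR 1 = 1
N2 = N1 NOR I3 = 1 NOR 1 = 0
N3 = N2 OR I3 = 0 OR 1 = 1
N4 = N2 OR I3 = 0 OR 1 = 1
N5 = N1 NOR I0 = 1 NOR 0 = 0
N7 = N5 NOR N4 = 0 NOR 1 = 0
N11 = I4 NOR N7 = 0 NOR 0 = 1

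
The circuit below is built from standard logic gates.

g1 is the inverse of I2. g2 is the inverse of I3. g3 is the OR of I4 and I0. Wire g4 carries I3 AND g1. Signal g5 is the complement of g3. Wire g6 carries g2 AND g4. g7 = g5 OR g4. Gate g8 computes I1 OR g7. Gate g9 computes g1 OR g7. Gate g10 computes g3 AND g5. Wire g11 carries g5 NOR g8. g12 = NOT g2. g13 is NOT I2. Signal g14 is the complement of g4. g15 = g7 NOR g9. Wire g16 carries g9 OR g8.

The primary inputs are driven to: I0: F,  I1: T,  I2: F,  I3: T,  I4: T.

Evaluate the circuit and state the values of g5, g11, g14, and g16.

g1 = NOT I2 = NOT F = T
g3 = I4 OR I0 = T OR F = T
g4 = I3 AND g1 = T AND T = T
g5 = NOT g3 = NOT T = F
g7 = g5 OR g4 = F OR T = T
g8 = I1 OR g7 = T OR T = T
g9 = g1 OR g7 = T OR T = T
g11 = g5 NOR g8 = F NOR T = F
g14 = NOT g4 = NOT T = F
g16 = g9 OR g8 = T OR T = T

g5 = F  g11 = F  g14 = F  g16 = T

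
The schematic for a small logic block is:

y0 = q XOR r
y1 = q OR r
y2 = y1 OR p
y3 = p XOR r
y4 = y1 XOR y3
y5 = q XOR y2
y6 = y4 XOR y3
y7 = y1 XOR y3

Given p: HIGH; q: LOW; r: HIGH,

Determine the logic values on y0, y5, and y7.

y0 = q XOR r = LOW XOR HIGH = HIGH
y1 = q OR r = LOW OR HIGH = HIGH
y2 = y1 OR p = HIGH OR HIGH = HIGH
y3 = p XOR r = HIGH XOR HIGH = LOW
y5 = q XOR y2 = LOW XOR HIGH = HIGH
y7 = y1 XOR y3 = HIGH XOR LOW = HIGH

y0 = HIGH, y5 = HIGH, y7 = HIGH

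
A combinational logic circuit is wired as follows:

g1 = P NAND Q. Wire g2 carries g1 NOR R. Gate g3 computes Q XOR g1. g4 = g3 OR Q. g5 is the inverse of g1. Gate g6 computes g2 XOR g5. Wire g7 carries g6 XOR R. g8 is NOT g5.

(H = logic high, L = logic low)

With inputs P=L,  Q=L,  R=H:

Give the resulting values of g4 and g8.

g4 = H; g8 = H

g1 = P NAND Q = L NAND L = H
g3 = Q XOR g1 = L XOR H = H
g4 = g3 OR Q = H OR L = H
g5 = NOT g1 = NOT H = L
g8 = NOT g5 = NOT L = H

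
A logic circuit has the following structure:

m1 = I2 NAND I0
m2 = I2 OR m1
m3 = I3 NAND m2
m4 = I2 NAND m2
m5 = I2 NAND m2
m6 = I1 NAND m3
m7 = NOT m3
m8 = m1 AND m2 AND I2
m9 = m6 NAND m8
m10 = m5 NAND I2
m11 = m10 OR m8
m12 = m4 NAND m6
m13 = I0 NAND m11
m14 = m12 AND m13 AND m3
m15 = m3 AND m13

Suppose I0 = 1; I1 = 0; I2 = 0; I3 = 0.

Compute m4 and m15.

m4 = 1; m15 = 0

m1 = I2 NAND I0 = 0 NAND 1 = 1
m2 = I2 OR m1 = 0 OR 1 = 1
m3 = I3 NAND m2 = 0 NAND 1 = 1
m4 = I2 NAND m2 = 0 NAND 1 = 1
m5 = I2 NAND m2 = 0 NAND 1 = 1
m8 = m1 AND m2 AND I2 = 1 AND 1 AND 0 = 0
m10 = m5 NAND I2 = 1 NAND 0 = 1
m11 = m10 OR m8 = 1 OR 0 = 1
m13 = I0 NAND m11 = 1 NAND 1 = 0
m15 = m3 AND m13 = 1 AND 0 = 0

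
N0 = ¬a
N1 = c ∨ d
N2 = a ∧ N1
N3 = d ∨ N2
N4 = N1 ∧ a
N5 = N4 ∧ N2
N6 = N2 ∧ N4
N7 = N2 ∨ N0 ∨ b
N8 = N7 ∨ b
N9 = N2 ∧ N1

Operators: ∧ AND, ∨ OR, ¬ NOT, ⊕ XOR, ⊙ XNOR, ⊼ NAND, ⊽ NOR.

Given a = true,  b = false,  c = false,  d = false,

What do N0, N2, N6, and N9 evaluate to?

N0 = false, N2 = false, N6 = false, N9 = false

N0 = NOT a = NOT true = false
N1 = c OR d = false OR false = false
N2 = a AND N1 = true AND false = false
N4 = N1 AND a = false AND true = false
N6 = N2 AND N4 = false AND false = false
N9 = N2 AND N1 = false AND false = false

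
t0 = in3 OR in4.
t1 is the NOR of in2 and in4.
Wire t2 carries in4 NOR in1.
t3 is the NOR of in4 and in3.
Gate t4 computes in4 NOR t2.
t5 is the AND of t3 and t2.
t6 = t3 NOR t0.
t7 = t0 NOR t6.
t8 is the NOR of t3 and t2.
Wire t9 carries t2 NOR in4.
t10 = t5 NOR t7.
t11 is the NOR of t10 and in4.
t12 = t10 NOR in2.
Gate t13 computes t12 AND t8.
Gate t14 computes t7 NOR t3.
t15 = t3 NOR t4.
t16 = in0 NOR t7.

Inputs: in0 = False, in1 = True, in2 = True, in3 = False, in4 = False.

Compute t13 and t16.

t0 = in3 OR in4 = False OR False = False
t2 = in4 NOR in1 = False NOR True = False
t3 = in4 NOR in3 = False NOR False = True
t5 = t3 AND t2 = True AND False = False
t6 = t3 NOR t0 = True NOR False = False
t7 = t0 NOR t6 = False NOR False = True
t8 = t3 NOR t2 = True NOR False = False
t10 = t5 NOR t7 = False NOR True = False
t12 = t10 NOR in2 = False NOR True = False
t13 = t12 AND t8 = False AND False = False
t16 = in0 NOR t7 = False NOR True = False

t13 = False  t16 = False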